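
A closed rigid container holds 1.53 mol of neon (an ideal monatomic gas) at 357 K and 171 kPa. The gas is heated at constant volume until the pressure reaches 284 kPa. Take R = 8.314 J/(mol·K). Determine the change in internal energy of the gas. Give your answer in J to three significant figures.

ΔU ≈ 4500 J

Constant volume ⇒ W = 0, so Q = ΔU = nCᵥΔT with Cᵥ = 3R/2 = 12.47 J/(mol·K).
At constant V, T₂/T₁ = P₂/P₁ ⇒ ΔT = T₁(P₂/P₁ − 1) = 357·(284/171 − 1) = 235.9 K.
ΔU = (1.53)(12.47)(235.9) = 4501 J.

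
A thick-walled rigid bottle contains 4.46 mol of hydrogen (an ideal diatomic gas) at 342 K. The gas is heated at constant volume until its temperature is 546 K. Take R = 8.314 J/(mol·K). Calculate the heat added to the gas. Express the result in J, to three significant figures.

Constant volume ⇒ W = 0, so Q = ΔU = nCᵥΔT with Cᵥ = 5R/2 = 20.79 J/(mol·K).
ΔU = (4.46)(20.79)(546 − 342) = 18911 J.

Q ≈ 18900 J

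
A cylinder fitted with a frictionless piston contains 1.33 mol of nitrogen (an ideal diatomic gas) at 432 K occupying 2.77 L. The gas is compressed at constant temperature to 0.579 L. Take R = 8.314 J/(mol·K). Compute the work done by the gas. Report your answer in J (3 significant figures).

W ≈ -7480 J

Isothermal: W = nRT ln(V₂/V₁).
W = (1.33)(8.314)(432) × ln(0.579/2.77)
  = 4777 × -1.565
W_by_gas = -7477 J.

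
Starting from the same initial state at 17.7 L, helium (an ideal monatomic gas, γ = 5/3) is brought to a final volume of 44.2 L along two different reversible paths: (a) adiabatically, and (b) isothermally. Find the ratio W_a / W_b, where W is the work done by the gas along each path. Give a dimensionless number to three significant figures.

W_a / W_b ≈ 0.749

Path (a) adiabatic: W = P₁V₁(1 − (V₁/V₂)^(γ−1))/(γ−1) → W_a/(P₁V₁) = 0.6851.
Path (b) isothermal: W = P₁V₁ ln(V₂/V₁) → W_b/(P₁V₁) = 0.9152.
W_a / W_b = 0.6851 / 0.9152 = 0.7486.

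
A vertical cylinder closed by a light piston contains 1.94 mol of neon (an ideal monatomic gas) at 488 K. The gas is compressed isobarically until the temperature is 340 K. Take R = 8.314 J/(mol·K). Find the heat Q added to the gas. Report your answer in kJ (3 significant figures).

Isobaric: W = nRΔT = (1.94)(8.314)(-148) = -2387 J.
ΔU = nCᵥΔT with Cᵥ = 3R/2: ΔU = (1.94)(12.47)(-148) = -3581 J.
Q = ΔU + W = -3581 − 2387 = -5968 J.

Q ≈ -5.97 kJ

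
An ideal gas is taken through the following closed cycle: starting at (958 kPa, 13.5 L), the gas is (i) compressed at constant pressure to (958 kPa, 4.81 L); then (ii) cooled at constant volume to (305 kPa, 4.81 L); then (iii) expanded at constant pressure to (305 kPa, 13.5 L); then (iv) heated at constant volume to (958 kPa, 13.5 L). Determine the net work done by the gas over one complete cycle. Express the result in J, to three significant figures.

Constant-volume legs do no work.
W(i) = (958)(4.81 − 13.5) = -8325 J; W(iii) = (305)(13.5 − 4.81) = 2650 J.
W_net = -8325 + 2650 = -5675 J (the counter-clockwise enclosed area).

W_net ≈ -5670 J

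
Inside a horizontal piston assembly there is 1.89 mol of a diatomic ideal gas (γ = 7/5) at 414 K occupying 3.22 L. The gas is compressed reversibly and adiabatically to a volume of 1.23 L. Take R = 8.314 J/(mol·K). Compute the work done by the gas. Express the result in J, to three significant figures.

W ≈ -7640 J

Adiabatic: TV^(γ−1) = const with γ = 7/5.
T₂ = T₁ (V₁/V₂)^(γ−1) = 414 × (3.22/1.23)^0.4 = 414 × 1.47 = 608.4 K.
W_by = nCᵥ(T₁ − T₂) = (1.89)(20.79)(414 − 608.4) = -7636 J.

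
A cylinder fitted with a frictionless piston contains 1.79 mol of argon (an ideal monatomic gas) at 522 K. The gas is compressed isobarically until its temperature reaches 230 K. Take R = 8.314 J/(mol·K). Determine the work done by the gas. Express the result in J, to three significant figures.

Isobaric: W = P ΔV = nR ΔT.
W = (1.79)(8.314)(230 − 522) = -4346 J.

W ≈ -4350 J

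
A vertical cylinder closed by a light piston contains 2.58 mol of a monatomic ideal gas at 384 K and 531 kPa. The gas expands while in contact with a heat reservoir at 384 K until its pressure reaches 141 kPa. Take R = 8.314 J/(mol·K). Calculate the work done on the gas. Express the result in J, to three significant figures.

Isothermal process: W = nRT ln(V₂/V₁) = nRT ln(P₁/P₂).
W = (2.58)(8.314)(384) × ln(531/141)
  = 8237 × ln(3.766) = 8237 × 1.326
W_by_gas = 10922 J; work on gas = −W_by = -10922 J.

W ≈ -10900 J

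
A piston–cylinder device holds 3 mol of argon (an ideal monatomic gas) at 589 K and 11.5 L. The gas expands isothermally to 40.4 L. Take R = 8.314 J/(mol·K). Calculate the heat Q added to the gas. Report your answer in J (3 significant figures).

Isothermal ⇒ ΔU = 0, so Q = W = nRT ln(V₂/V₁).
Q = (3)(8.314)(589) ln(40.4/11.5) = 14691 × 1.256 = 18459 J.

Q ≈ 18500 J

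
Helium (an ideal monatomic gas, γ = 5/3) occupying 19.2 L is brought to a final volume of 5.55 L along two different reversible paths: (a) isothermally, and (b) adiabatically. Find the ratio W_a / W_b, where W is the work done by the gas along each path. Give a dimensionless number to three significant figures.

Path (a) isothermal: W = P₁V₁ ln(V₂/V₁) → W_a/(P₁V₁) = -1.241.
Path (b) adiabatic: W = P₁V₁(1 − (V₁/V₂)^(γ−1))/(γ−1) → W_b/(P₁V₁) = -1.931.
W_a / W_b = -1.241 / -1.931 = 0.6427.

W_a / W_b ≈ 0.643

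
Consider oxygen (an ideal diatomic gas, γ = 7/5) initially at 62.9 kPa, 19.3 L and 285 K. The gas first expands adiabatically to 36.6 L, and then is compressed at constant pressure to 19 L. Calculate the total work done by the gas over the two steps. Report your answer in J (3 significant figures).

Step 1 (adiabatic): W = (P₁V₁ − P₂V₂)/(γ−1) = (1214 − 939.8)/0.4 = 685.4 J.
After step 1: P = 25.68 kPa, V = 36.6 L, T = 220.6 K.
Step 2 (isobaric): W = PΔV = (25.68 kPa)(19 − 36.6 L) = -451.9 J.
W_total = 685.4 − 451.9 = 233.5 J.

W_total ≈ 233 J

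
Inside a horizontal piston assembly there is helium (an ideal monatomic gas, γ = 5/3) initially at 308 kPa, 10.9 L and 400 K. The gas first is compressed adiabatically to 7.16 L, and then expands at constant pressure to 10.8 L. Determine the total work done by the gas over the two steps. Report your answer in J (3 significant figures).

Step 1 (adiabatic): W = (P₁V₁ − P₂V₂)/(γ−1) = (3357 − 4443)/0.667 = -1628 J.
After step 1: P = 620.5 kPa, V = 7.16 L, T = 529.3 K.
Step 2 (isobaric): W = PΔV = (620.5 kPa)(10.8 − 7.16 L) = 2259 J.
W_total = -1628 + 2259 = 630.3 J.

W_total ≈ 630 J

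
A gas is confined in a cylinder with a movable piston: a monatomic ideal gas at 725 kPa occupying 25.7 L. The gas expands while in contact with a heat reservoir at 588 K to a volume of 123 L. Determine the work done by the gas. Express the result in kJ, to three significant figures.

W ≈ 29.2 kJ

Isothermal: W = nRT ln(V₂/V₁) = P₁V₁ ln(V₂/V₁).
P₁V₁ = (725 kPa)(25.7 L) = 18632 J.
W = 18632 × ln(123/25.7) = 18632 × 1.566
W_by_gas = 29173 J.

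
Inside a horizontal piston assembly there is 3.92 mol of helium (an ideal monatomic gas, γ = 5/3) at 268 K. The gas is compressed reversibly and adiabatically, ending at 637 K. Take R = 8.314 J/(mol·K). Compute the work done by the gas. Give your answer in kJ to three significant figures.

W ≈ -18.0 kJ

Adiabatic ⇒ Q = 0, so W_by = −ΔU = nCᵥ(T₁ − T₂).
Cᵥ = 3R/2 = 12.47 J/(mol·K).
W = (3.92)(12.47)(268 − 637) = -18039 J.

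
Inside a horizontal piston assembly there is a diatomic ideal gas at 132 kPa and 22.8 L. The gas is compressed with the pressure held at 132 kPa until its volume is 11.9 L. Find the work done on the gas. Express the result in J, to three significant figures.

Isobaric: W = P ΔV.
W = (132 kPa)(11.9 − 22.8 L) = (132)(-10.9) = -1439 J.
Work on gas = −W_by = 1439 J.

W ≈ 1440 J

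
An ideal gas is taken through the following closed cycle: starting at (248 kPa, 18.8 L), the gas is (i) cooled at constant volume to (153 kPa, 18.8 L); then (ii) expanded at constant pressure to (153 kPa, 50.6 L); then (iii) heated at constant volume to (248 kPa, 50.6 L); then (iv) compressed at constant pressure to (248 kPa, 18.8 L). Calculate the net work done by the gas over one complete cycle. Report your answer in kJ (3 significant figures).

W_net ≈ -3.02 kJ

Constant-volume legs do no work.
W(ii) = (153)(50.6 − 18.8) = 4865 J; W(iv) = (248)(18.8 − 50.6) = -7886 J.
W_net = 4865 − 7886 = -3021 J (the counter-clockwise enclosed area).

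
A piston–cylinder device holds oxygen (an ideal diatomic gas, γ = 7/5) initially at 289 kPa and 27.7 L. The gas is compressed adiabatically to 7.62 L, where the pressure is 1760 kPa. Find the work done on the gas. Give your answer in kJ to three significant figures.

Adiabatic: W = (P₁V₁ − P₂V₂)/(γ − 1) with γ = 7/5.
P₁V₁ = 8005 J, P₂V₂ = 13411 J.
W = (8005 − 13411) / 0.4 = -13515 J.
Work on gas = −W_by = 13515 J.

W ≈ 13.5 kJ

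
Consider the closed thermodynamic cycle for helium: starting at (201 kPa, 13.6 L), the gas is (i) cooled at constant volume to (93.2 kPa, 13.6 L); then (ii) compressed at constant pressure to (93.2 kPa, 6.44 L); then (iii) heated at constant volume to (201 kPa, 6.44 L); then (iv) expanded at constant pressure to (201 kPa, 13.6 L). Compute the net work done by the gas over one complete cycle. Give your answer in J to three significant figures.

Constant-volume legs do no work.
W(ii) = (93.2)(6.44 − 13.6) = -667.3 J; W(iv) = (201)(13.6 − 6.44) = 1439 J.
W_net = -667.3 + 1439 = 771.8 J (the clockwise enclosed area).

W_net ≈ 772 J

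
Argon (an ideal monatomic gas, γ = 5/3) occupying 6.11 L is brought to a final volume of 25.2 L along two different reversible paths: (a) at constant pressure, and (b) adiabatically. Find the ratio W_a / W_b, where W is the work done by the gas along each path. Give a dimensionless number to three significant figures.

W_a / W_b ≈ 3.41

Path (a) isobaric: W = P₁(V₂ − V₁) → W_a/(P₁V₁) = 3.124.
Path (b) adiabatic: W = P₁V₁(1 − (V₁/V₂)^(γ−1))/(γ−1) → W_b/(P₁V₁) = 0.9168.
W_a / W_b = 3.124 / 0.9168 = 3.408.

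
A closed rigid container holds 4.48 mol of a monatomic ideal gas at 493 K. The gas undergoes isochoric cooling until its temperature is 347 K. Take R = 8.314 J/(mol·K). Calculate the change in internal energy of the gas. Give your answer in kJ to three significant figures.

ΔU ≈ -8.16 kJ

Constant volume ⇒ W = 0, so Q = ΔU = nCᵥΔT with Cᵥ = 3R/2 = 12.47 J/(mol·K).
ΔU = (4.48)(12.47)(347 − 493) = -8157 J.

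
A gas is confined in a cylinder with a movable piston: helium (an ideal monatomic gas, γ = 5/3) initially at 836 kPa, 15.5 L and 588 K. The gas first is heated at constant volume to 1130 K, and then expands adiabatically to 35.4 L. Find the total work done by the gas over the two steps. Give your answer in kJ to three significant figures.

W_total ≈ 15.8 kJ

Step 1 (isochoric): W = 0 (constant volume).
After step 1: P = 1607 kPa (V unchanged).
Step 2 (adiabatic): W = (P₁V₁ − P₂V₂)/(γ−1) = (24902 − 14359)/0.667 = 15815 J.
W_total = 0 + 15815 = 15815 J.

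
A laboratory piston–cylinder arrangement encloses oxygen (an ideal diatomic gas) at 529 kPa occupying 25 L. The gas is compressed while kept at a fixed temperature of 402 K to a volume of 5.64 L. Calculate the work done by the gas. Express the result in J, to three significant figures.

W ≈ -19700 J

Isothermal: W = nRT ln(V₂/V₁) = P₁V₁ ln(V₂/V₁).
P₁V₁ = (529 kPa)(25 L) = 13225 J.
W = 13225 × ln(5.64/25) = 13225 × -1.489
W_by_gas = -19692 J.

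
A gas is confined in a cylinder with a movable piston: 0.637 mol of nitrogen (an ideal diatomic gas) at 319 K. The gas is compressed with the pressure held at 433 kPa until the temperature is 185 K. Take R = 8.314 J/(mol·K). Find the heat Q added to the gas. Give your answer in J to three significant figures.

Isobaric: W = nRΔT = (0.637)(8.314)(-134) = -709.7 J.
ΔU = nCᵥΔT with Cᵥ = 5R/2: ΔU = (0.637)(20.79)(-134) = -1774 J.
Q = ΔU + W = -1774 − 709.7 = -2484 J.

Q ≈ -2480 J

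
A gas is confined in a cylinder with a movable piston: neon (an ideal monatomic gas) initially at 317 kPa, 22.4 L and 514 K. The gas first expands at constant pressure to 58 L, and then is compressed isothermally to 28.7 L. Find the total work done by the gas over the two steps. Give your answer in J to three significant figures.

W_total ≈ -1650 J

Step 1 (isobaric): W = PΔV = (317 kPa)(58 − 22.4 L) = 11285 J.
After step 1: P = 317 kPa, V = 58 L, T = 1331 K.
Step 2 (isothermal): W = P₁V₁ ln(V₂/V₁) = (18386) ln(28.7/58) = -12935 J.
W_total = 11285 − 12935 = -1650 J.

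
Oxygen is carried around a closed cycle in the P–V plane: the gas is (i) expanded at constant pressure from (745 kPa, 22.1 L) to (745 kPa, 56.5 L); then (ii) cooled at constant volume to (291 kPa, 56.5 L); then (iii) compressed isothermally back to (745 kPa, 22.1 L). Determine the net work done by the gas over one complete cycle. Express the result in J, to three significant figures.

W_net ≈ 10200 J

Leg (i): W = PΔV = (745)(56.5 − 22.1) = 25628 J.
Leg (ii): W = 0.
Leg (iii): W = PᵢVᵢ ln(V_f/Vᵢ) = (16442) ln(22.1/56.5) = -15433 J.
W_net = 25628 − 15433 = 10195 J.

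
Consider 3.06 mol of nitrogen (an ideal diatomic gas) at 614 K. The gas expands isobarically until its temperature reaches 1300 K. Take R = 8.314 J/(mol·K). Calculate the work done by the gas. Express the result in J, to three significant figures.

W ≈ 17500 J

Isobaric: W = P ΔV = nR ΔT.
W = (3.06)(8.314)(1300 − 614) = 17452 J.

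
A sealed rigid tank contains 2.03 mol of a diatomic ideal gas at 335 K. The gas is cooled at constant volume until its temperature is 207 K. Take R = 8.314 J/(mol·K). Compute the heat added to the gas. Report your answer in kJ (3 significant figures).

Q ≈ -5.40 kJ

Constant volume ⇒ W = 0, so Q = ΔU = nCᵥΔT with Cᵥ = 5R/2 = 20.79 J/(mol·K).
ΔU = (2.03)(20.79)(207 − 335) = -5401 J.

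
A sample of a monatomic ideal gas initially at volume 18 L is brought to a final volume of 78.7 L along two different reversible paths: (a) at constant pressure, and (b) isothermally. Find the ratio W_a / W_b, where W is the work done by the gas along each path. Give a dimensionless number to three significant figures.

Path (a) isobaric: W = P₁(V₂ − V₁) → W_a/(P₁V₁) = 3.372.
Path (b) isothermal: W = P₁V₁ ln(V₂/V₁) → W_b/(P₁V₁) = 1.475.
W_a / W_b = 3.372 / 1.475 = 2.286.

W_a / W_b ≈ 2.29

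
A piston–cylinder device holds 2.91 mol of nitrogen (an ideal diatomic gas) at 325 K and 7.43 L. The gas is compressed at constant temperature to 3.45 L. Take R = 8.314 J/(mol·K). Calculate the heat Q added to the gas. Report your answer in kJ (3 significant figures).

Isothermal ⇒ ΔU = 0, so Q = W = nRT ln(V₂/V₁).
Q = (2.91)(8.314)(325) ln(3.45/7.43) = 7863 × -0.7672 = -6032 J.

Q ≈ -6.03 kJ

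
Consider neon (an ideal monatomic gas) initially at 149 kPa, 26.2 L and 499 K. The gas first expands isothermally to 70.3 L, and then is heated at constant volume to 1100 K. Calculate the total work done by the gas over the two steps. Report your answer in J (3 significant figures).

W_total ≈ 3850 J

Step 1 (isothermal): W = P₁V₁ ln(V₂/V₁) = (3904) ln(70.3/26.2) = 3853 J.
Step 2 (isochoric): W = 0 (constant volume).
W_total = 3853 + 0 = 3853 J.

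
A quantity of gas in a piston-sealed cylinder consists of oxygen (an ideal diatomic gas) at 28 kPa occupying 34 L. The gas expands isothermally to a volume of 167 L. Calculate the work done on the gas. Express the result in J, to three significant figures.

W ≈ -1520 J

Isothermal: W = nRT ln(V₂/V₁) = P₁V₁ ln(V₂/V₁).
P₁V₁ = (28 kPa)(34 L) = 952 J.
W = 952 × ln(167/34) = 952 × 1.592
W_by_gas = 1515 J; work on gas = −W_by = -1515 J.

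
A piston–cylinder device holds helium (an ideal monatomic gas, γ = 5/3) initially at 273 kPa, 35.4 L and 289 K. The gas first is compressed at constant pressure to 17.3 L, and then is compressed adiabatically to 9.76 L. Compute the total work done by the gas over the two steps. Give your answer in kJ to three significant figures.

Step 1 (isobaric): W = PΔV = (273 kPa)(17.3 − 35.4 L) = -4941 J.
After step 1: P = 273 kPa, V = 17.3 L, T = 141.2 K.
Step 2 (adiabatic): W = (P₁V₁ − P₂V₂)/(γ−1) = (4723 − 6917)/0.667 = -3292 J.
W_total = -4941 − 3292 = -8233 J.

W_total ≈ -8.23 kJ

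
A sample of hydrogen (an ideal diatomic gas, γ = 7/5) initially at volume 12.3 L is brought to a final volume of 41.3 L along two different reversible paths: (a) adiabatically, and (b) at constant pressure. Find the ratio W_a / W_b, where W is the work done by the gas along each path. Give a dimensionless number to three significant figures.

W_a / W_b ≈ 0.407

Path (a) adiabatic: W = P₁V₁(1 − (V₁/V₂)^(γ−1))/(γ−1) → W_a/(P₁V₁) = 0.96.
Path (b) isobaric: W = P₁(V₂ − V₁) → W_b/(P₁V₁) = 2.358.
W_a / W_b = 0.96 / 2.358 = 0.4072.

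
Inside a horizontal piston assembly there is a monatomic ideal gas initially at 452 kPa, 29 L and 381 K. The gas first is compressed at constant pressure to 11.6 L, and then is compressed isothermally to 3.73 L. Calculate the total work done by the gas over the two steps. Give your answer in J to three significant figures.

W_total ≈ -13800 J

Step 1 (isobaric): W = PΔV = (452 kPa)(11.6 − 29 L) = -7865 J.
After step 1: P = 452 kPa, V = 11.6 L, T = 152.4 K.
Step 2 (isothermal): W = P₁V₁ ln(V₂/V₁) = (5243) ln(3.73/11.6) = -5949 J.
W_total = -7865 − 5949 = -13814 J.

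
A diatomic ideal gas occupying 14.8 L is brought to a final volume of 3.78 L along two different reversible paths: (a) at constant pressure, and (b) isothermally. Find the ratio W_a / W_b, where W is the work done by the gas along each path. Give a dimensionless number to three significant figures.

W_a / W_b ≈ 0.546

Path (a) isobaric: W = P₁(V₂ − V₁) → W_a/(P₁V₁) = -0.7446.
Path (b) isothermal: W = P₁V₁ ln(V₂/V₁) → W_b/(P₁V₁) = -1.365.
W_a / W_b = -0.7446 / -1.365 = 0.5455.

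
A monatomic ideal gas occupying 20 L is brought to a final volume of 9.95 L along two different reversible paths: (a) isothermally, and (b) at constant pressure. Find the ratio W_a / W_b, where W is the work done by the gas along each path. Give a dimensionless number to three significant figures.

W_a / W_b ≈ 1.39

Path (a) isothermal: W = P₁V₁ ln(V₂/V₁) → W_a/(P₁V₁) = -0.6982.
Path (b) isobaric: W = P₁(V₂ − V₁) → W_b/(P₁V₁) = -0.5025.
W_a / W_b = -0.6982 / -0.5025 = 1.389.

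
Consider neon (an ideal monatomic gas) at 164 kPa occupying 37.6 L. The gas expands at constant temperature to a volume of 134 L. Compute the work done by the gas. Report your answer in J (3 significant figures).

W ≈ 7840 J

Isothermal: W = nRT ln(V₂/V₁) = P₁V₁ ln(V₂/V₁).
P₁V₁ = (164 kPa)(37.6 L) = 6166 J.
W = 6166 × ln(134/37.6) = 6166 × 1.271
W_by_gas = 7836 J.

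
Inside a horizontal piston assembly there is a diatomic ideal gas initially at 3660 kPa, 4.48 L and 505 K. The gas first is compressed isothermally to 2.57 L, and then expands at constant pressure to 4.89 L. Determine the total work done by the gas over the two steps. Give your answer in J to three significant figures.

Step 1 (isothermal): W = P₁V₁ ln(V₂/V₁) = (16397) ln(2.57/4.48) = -9112 J.
After step 1: P = 6380 kPa, V = 2.57 L, T = 505 K.
Step 2 (isobaric): W = PΔV = (6380 kPa)(4.89 − 2.57 L) = 14802 J.
W_total = -9112 + 14802 = 5690 J.

W_total ≈ 5690 J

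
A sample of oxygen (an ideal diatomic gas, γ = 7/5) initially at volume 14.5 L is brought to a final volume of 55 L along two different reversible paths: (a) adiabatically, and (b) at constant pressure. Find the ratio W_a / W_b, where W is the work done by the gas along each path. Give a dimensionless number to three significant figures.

W_a / W_b ≈ 0.370

Path (a) adiabatic: W = P₁V₁(1 − (V₁/V₂)^(γ−1))/(γ−1) → W_a/(P₁V₁) = 1.033.
Path (b) isobaric: W = P₁(V₂ − V₁) → W_b/(P₁V₁) = 2.793.
W_a / W_b = 1.033 / 2.793 = 0.3699.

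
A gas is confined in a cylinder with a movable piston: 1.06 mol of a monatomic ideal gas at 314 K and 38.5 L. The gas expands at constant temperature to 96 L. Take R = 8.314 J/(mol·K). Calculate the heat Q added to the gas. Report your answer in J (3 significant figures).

Q ≈ 2530 J

Isothermal ⇒ ΔU = 0, so Q = W = nRT ln(V₂/V₁).
Q = (1.06)(8.314)(314) ln(96/38.5) = 2767 × 0.9137 = 2528 J.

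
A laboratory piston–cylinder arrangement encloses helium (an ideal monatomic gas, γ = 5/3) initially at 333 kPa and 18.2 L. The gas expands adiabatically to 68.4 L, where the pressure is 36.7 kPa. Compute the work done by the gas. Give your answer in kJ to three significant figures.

Adiabatic: W = (P₁V₁ − P₂V₂)/(γ − 1) with γ = 5/3.
P₁V₁ = 6061 J, P₂V₂ = 2510 J.
W = (6061 − 2510) / 0.6667 = 5325 J.

W ≈ 5.33 kJ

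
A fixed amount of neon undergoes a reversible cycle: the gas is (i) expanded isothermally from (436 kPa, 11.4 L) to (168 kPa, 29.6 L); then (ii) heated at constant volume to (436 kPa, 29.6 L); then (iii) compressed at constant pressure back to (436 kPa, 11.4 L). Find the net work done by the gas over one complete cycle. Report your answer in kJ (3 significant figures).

W_net ≈ -3.19 kJ

Leg (i): W = PᵢVᵢ ln(V_f/Vᵢ) = (4970) ln(29.6/11.4) = 4743 J.
Leg (ii): W = 0.
Leg (iii): W = PΔV = (436)(11.4 − 29.6) = -7935 J.
W_net = 4743 − 7935 = -3193 J.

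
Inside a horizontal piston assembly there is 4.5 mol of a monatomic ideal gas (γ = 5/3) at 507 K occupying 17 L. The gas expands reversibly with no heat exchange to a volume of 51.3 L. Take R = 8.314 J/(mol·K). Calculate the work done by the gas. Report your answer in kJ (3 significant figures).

W ≈ 14.8 kJ

Adiabatic: TV^(γ−1) = const with γ = 5/3.
T₂ = T₁ (V₁/V₂)^(γ−1) = 507 × (17/51.3)^0.667 = 507 × 0.4789 = 242.8 K.
W_by = nCᵥ(T₁ − T₂) = (4.5)(12.47)(507 − 242.8) = 14827 J.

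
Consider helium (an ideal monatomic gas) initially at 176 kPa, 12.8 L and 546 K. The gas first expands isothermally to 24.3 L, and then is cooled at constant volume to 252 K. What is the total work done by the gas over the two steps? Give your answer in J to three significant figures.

W_total ≈ 1440 J

Step 1 (isothermal): W = P₁V₁ ln(V₂/V₁) = (2253) ln(24.3/12.8) = 1444 J.
Step 2 (isochoric): W = 0 (constant volume).
W_total = 1444 + 0 = 1444 J.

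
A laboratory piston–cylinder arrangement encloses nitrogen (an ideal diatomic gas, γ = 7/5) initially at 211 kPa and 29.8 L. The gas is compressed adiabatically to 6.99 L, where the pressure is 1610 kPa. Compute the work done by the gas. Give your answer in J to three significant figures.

W ≈ -12400 J

Adiabatic: W = (P₁V₁ − P₂V₂)/(γ − 1) with γ = 7/5.
P₁V₁ = 6288 J, P₂V₂ = 11254 J.
W = (6288 − 11254) / 0.4 = -12415 J.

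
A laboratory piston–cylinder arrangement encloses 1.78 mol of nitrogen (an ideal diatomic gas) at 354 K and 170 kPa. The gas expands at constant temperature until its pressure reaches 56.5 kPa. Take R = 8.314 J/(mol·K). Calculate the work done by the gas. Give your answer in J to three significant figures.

W ≈ 5770 J

Isothermal process: W = nRT ln(V₂/V₁) = nRT ln(P₁/P₂).
W = (1.78)(8.314)(354) × ln(170/56.5)
  = 5239 × ln(3.009) = 5239 × 1.102
W_by_gas = 5771 J.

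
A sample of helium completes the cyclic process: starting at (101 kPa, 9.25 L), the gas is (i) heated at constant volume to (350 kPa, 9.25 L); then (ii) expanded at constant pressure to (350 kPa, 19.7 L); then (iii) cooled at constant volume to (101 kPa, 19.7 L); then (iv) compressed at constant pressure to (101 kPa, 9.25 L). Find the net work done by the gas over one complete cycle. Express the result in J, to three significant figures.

W_net ≈ 2600 J

Constant-volume legs do no work.
W(ii) = (350)(19.7 − 9.25) = 3657 J; W(iv) = (101)(9.25 − 19.7) = -1055 J.
W_net = 3657 − 1055 = 2602 J (the clockwise enclosed area).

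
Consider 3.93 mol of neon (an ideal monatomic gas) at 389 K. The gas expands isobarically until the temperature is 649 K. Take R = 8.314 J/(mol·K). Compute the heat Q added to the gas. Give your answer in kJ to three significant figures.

Q ≈ 21.2 kJ

Isobaric: W = nRΔT = (3.93)(8.314)(260) = 8495 J.
ΔU = nCᵥΔT with Cᵥ = 3R/2: ΔU = (3.93)(12.47)(260) = 12743 J.
Q = ΔU + W = 12743 + 8495 = 21238 J.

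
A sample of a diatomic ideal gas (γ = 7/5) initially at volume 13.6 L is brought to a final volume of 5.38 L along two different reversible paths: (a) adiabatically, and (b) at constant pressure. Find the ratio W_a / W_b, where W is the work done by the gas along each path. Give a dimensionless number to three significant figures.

Path (a) adiabatic: W = P₁V₁(1 − (V₁/V₂)^(γ−1))/(γ−1) → W_a/(P₁V₁) = -1.123.
Path (b) isobaric: W = P₁(V₂ − V₁) → W_b/(P₁V₁) = -0.6044.
W_a / W_b = -1.123 / -0.6044 = 1.858.

W_a / W_b ≈ 1.86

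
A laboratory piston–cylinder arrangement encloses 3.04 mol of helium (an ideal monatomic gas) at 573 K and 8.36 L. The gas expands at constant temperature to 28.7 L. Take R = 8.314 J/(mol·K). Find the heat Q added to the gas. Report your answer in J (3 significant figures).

Isothermal ⇒ ΔU = 0, so Q = W = nRT ln(V₂/V₁).
Q = (3.04)(8.314)(573) ln(28.7/8.36) = 14482 × 1.233 = 17863 J.

Q ≈ 17900 J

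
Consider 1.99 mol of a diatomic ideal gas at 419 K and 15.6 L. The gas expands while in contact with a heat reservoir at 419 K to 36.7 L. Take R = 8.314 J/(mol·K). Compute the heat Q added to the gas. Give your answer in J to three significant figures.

Q ≈ 5930 J

Isothermal ⇒ ΔU = 0, so Q = W = nRT ln(V₂/V₁).
Q = (1.99)(8.314)(419) ln(36.7/15.6) = 6932 × 0.8555 = 5931 J.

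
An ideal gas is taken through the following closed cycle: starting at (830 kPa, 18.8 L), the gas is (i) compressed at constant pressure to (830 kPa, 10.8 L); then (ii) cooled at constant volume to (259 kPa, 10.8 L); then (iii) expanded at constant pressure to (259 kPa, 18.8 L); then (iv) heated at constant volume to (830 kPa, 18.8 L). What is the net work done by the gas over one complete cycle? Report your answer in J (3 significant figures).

Constant-volume legs do no work.
W(i) = (830)(10.8 − 18.8) = -6640 J; W(iii) = (259)(18.8 − 10.8) = 2072 J.
W_net = -6640 + 2072 = -4568 J (the counter-clockwise enclosed area).

W_net ≈ -4570 J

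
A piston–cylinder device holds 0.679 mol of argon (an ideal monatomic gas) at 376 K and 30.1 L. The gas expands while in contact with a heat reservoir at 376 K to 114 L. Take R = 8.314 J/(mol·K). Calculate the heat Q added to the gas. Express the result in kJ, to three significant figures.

Isothermal ⇒ ΔU = 0, so Q = W = nRT ln(V₂/V₁).
Q = (0.679)(8.314)(376) ln(114/30.1) = 2123 × 1.332 = 2827 J.

Q ≈ 2.83 kJ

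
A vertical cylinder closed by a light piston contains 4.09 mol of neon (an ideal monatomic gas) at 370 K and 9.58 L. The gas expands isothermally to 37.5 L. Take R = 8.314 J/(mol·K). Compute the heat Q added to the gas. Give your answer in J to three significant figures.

Isothermal ⇒ ΔU = 0, so Q = W = nRT ln(V₂/V₁).
Q = (4.09)(8.314)(370) ln(37.5/9.58) = 12582 × 1.365 = 17170 J.

Q ≈ 17200 J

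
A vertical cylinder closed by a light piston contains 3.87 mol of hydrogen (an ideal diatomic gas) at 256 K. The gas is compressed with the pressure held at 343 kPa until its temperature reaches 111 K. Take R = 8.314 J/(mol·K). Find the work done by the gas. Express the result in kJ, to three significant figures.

Isobaric: W = P ΔV = nR ΔT.
W = (3.87)(8.314)(111 − 256) = -4665 J.

W ≈ -4.67 kJ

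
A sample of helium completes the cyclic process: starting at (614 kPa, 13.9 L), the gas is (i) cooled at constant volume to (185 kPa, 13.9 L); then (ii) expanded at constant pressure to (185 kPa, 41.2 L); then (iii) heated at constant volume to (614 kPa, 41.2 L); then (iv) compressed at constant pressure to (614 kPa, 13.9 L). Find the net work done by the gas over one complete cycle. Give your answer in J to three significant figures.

Constant-volume legs do no work.
W(ii) = (185)(41.2 − 13.9) = 5051 J; W(iv) = (614)(13.9 − 41.2) = -16762 J.
W_net = 5051 − 16762 = -11712 J (the counter-clockwise enclosed area).

W_net ≈ -11700 J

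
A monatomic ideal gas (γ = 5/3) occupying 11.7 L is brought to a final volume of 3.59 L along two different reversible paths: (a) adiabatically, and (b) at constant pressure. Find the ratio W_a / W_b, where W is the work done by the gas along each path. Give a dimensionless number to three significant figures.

W_a / W_b ≈ 2.59

Path (a) adiabatic: W = P₁V₁(1 − (V₁/V₂)^(γ−1))/(γ−1) → W_a/(P₁V₁) = -1.797.
Path (b) isobaric: W = P₁(V₂ − V₁) → W_b/(P₁V₁) = -0.6932.
W_a / W_b = -1.797 / -0.6932 = 2.593.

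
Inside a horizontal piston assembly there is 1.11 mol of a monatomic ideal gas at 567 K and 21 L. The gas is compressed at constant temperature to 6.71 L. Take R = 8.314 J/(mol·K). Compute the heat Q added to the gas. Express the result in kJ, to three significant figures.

Q ≈ -5.97 kJ

Isothermal ⇒ ΔU = 0, so Q = W = nRT ln(V₂/V₁).
Q = (1.11)(8.314)(567) ln(6.71/21) = 5233 × -1.141 = -5970 J.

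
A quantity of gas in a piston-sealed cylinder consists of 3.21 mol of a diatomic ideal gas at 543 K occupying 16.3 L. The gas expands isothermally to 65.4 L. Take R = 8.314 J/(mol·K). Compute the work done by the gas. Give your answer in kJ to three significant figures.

Isothermal: W = nRT ln(V₂/V₁).
W = (3.21)(8.314)(543) × ln(65.4/16.3)
  = 14492 × 1.389
W_by_gas = 20134 J.

W ≈ 20.1 kJ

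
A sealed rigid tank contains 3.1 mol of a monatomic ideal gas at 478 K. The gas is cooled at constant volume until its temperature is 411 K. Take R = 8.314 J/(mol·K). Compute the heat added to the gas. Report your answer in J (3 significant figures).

Q ≈ -2590 J

Constant volume ⇒ W = 0, so Q = ΔU = nCᵥΔT with Cᵥ = 3R/2 = 12.47 J/(mol·K).
ΔU = (3.1)(12.47)(411 − 478) = -2590 J.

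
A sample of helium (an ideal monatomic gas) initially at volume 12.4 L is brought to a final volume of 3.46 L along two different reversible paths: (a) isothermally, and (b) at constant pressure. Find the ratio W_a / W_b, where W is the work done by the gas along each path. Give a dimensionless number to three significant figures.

Path (a) isothermal: W = P₁V₁ ln(V₂/V₁) → W_a/(P₁V₁) = -1.276.
Path (b) isobaric: W = P₁(V₂ − V₁) → W_b/(P₁V₁) = -0.721.
W_a / W_b = -1.276 / -0.721 = 1.77.

W_a / W_b ≈ 1.77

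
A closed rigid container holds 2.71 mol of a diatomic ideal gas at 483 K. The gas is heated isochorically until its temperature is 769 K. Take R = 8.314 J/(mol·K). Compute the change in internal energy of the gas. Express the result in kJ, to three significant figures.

ΔU ≈ 16.1 kJ

Constant volume ⇒ W = 0, so Q = ΔU = nCᵥΔT with Cᵥ = 5R/2 = 20.79 J/(mol·K).
ΔU = (2.71)(20.79)(769 − 483) = 16110 J.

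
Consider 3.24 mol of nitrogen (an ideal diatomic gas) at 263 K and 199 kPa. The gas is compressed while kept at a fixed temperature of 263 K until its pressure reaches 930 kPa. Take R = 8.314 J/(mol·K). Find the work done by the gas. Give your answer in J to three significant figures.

W ≈ -10900 J

Isothermal process: W = nRT ln(V₂/V₁) = nRT ln(P₁/P₂).
W = (3.24)(8.314)(263) × ln(199/930)
  = 7085 × ln(0.214) = 7085 × -1.542
W_by_gas = -10923 J.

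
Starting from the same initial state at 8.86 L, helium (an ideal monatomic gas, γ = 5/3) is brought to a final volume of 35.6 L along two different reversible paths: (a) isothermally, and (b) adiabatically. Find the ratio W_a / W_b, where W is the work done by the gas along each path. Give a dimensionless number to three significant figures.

W_a / W_b ≈ 1.53

Path (a) isothermal: W = P₁V₁ ln(V₂/V₁) → W_a/(P₁V₁) = 1.391.
Path (b) adiabatic: W = P₁V₁(1 − (V₁/V₂)^(γ−1))/(γ−1) → W_b/(P₁V₁) = 0.9065.
W_a / W_b = 1.391 / 0.9065 = 1.534.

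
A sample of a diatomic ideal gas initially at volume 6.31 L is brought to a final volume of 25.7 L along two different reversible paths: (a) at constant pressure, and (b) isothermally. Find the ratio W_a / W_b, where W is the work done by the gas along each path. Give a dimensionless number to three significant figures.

Path (a) isobaric: W = P₁(V₂ − V₁) → W_a/(P₁V₁) = 3.073.
Path (b) isothermal: W = P₁V₁ ln(V₂/V₁) → W_b/(P₁V₁) = 1.404.
W_a / W_b = 3.073 / 1.404 = 2.188.

W_a / W_b ≈ 2.19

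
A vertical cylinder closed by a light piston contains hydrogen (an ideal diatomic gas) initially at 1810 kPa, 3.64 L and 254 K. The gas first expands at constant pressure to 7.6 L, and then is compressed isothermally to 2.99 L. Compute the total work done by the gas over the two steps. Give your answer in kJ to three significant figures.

W_total ≈ -5.67 kJ

Step 1 (isobaric): W = PΔV = (1810 kPa)(7.6 − 3.64 L) = 7168 J.
After step 1: P = 1810 kPa, V = 7.6 L, T = 530.3 K.
Step 2 (isothermal): W = P₁V₁ ln(V₂/V₁) = (13756) ln(2.99/7.6) = -12833 J.
W_total = 7168 − 12833 = -5665 J.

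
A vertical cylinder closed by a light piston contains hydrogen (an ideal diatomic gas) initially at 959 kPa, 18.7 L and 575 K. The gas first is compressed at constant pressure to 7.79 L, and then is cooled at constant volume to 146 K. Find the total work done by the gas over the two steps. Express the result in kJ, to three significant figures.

W_total ≈ -10.5 kJ

Step 1 (isobaric): W = PΔV = (959 kPa)(7.79 − 18.7 L) = -10463 J.
Step 2 (isochoric): W = 0 (constant volume).
W_total = -10463 + 0 = -10463 J.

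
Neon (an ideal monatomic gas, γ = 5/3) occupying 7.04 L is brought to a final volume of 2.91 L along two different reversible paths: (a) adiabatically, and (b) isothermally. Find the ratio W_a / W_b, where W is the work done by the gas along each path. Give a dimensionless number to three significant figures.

Path (a) adiabatic: W = P₁V₁(1 − (V₁/V₂)^(γ−1))/(γ−1) → W_a/(P₁V₁) = -1.203.
Path (b) isothermal: W = P₁V₁ ln(V₂/V₁) → W_b/(P₁V₁) = -0.8835.
W_a / W_b = -1.203 / -0.8835 = 1.362.

W_a / W_b ≈ 1.36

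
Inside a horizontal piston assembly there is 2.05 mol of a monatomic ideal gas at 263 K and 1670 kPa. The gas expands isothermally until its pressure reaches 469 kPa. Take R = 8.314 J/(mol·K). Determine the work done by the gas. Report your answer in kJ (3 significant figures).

Isothermal process: W = nRT ln(V₂/V₁) = nRT ln(P₁/P₂).
W = (2.05)(8.314)(263) × ln(1670/469)
  = 4482 × ln(3.561) = 4482 × 1.27
W_by_gas = 5693 J.

W ≈ 5.69 kJ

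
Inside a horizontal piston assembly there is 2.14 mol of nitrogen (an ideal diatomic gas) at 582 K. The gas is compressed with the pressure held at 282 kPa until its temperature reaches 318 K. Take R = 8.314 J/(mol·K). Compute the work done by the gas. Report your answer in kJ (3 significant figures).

W ≈ -4.70 kJ

Isobaric: W = P ΔV = nR ΔT.
W = (2.14)(8.314)(318 − 582) = -4697 J.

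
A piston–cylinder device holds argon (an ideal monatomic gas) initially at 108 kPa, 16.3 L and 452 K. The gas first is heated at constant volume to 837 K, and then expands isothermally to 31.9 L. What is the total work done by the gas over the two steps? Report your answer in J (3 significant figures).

Step 1 (isochoric): W = 0 (constant volume).
After step 1: P = 200 kPa (V unchanged).
Step 2 (isothermal): W = P₁V₁ ln(V₂/V₁) = (3260) ln(31.9/16.3) = 2189 J.
W_total = 0 + 2189 = 2189 J.

W_total ≈ 2190 J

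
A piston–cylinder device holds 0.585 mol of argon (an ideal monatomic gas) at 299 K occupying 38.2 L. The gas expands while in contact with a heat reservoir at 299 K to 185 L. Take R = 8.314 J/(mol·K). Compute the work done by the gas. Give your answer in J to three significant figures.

Isothermal: W = nRT ln(V₂/V₁).
W = (0.585)(8.314)(299) × ln(185/38.2)
  = 1454 × 1.578
W_by_gas = 2294 J.

W ≈ 2290 J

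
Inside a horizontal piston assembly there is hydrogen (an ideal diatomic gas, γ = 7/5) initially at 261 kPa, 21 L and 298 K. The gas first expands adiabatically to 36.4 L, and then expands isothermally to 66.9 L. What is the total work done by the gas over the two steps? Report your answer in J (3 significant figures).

Step 1 (adiabatic): W = (P₁V₁ − P₂V₂)/(γ−1) = (5481 − 4399)/0.4 = 2706 J.
After step 1: P = 120.8 kPa, V = 36.4 L, T = 239.1 K.
Step 2 (isothermal): W = P₁V₁ ln(V₂/V₁) = (4399) ln(66.9/36.4) = 2677 J.
W_total = 2706 + 2677 = 5383 J.

W_total ≈ 5380 J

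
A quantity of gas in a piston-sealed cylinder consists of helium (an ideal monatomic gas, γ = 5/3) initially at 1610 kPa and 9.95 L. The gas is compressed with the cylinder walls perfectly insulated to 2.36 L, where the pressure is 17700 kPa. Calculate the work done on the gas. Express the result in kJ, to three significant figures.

Adiabatic: W = (P₁V₁ − P₂V₂)/(γ − 1) with γ = 5/3.
P₁V₁ = 16019 J, P₂V₂ = 41772 J.
W = (16019 − 41772) / 0.6667 = -38629 J.
Work on gas = −W_by = 38629 J.

W ≈ 38.6 kJ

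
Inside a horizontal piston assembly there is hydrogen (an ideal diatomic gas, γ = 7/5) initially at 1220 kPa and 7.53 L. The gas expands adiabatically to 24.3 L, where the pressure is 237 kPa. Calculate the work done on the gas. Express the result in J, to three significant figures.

W ≈ -8570 J

Adiabatic: W = (P₁V₁ − P₂V₂)/(γ − 1) with γ = 7/5.
P₁V₁ = 9187 J, P₂V₂ = 5759 J.
W = (9187 − 5759) / 0.4 = 8569 J.
Work on gas = −W_by = -8569 J.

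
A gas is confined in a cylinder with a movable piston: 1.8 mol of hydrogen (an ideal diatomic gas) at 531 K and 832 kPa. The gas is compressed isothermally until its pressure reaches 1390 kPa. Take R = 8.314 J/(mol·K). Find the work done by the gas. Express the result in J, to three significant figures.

W ≈ -4080 J

Isothermal process: W = nRT ln(V₂/V₁) = nRT ln(P₁/P₂).
W = (1.8)(8.314)(531) × ln(832/1390)
  = 7947 × ln(0.5986) = 7947 × -0.5132
W_by_gas = -4078 J.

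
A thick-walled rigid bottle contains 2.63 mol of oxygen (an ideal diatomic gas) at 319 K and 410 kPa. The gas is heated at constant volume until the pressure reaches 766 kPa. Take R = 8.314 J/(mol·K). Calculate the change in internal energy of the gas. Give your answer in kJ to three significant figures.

Constant volume ⇒ W = 0, so Q = ΔU = nCᵥΔT with Cᵥ = 5R/2 = 20.79 J/(mol·K).
At constant V, T₂/T₁ = P₂/P₁ ⇒ ΔT = T₁(P₂/P₁ − 1) = 319·(766/410 − 1) = 277 K.
ΔU = (2.63)(20.79)(277) = 15141 J.

ΔU ≈ 15.1 kJ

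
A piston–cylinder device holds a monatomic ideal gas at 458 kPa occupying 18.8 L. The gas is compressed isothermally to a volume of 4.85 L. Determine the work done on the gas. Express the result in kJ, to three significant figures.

W ≈ 11.7 kJ

Isothermal: W = nRT ln(V₂/V₁) = P₁V₁ ln(V₂/V₁).
P₁V₁ = (458 kPa)(18.8 L) = 8610 J.
W = 8610 × ln(4.85/18.8) = 8610 × -1.355
W_by_gas = -11666 J; work on gas = −W_by = 11666 J.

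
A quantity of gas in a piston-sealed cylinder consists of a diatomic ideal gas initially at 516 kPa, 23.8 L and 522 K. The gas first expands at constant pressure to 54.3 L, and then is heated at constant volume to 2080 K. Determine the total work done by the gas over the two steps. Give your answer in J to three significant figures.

W_total ≈ 15700 J

Step 1 (isobaric): W = PΔV = (516 kPa)(54.3 − 23.8 L) = 15738 J.
Step 2 (isochoric): W = 0 (constant volume).
W_total = 15738 + 0 = 15738 J.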